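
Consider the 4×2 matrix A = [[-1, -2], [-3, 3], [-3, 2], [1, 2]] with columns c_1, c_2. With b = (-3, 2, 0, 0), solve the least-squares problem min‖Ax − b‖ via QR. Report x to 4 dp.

x = (0.2308, 0.6923)

e_1 = c_1/‖c_1‖ = (-1, -3, -3, 1)/4.4721 = (-0.2236, -0.6708, -0.6708, 0.2236).
r_{12} = e_1·c_2 = -2.4597.
u_2 = c_2 + 2.4597·e_1 = (-2.5500, 1.3500, 0.3500, 2.5500).
‖u_2‖ = 3.8665, so e_2 = (-0.6595, 0.3492, 0.0905, 0.6595).
Qᵀb = (-0.6708, 2.6768).
Back-substitute: x_2 = 2.6768/3.8665 = 0.6923.
x_1 = (-0.6708 + 2.4597·0.6923)/4.4721 = 0.2308.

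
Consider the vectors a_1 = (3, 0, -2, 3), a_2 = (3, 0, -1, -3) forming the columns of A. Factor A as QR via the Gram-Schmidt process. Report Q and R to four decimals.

Q = [[0.6396, 0.6287], [0.0000, 0.0000], [-0.4264, -0.1886], [0.6396, -0.7544]], R = [[4.6904, 0.4264], [0.0000, 4.3380]]

e_1 = a_1/‖a_1‖ = (3, 0, -2, 3)/4.6904 = (0.6396, 0.0000, -0.4264, 0.6396).
r_{12} = e_1·a_2 = 0.4264.
u_2 = a_2 − 0.4264·e_1 = (2.7273, 0.0000, -0.8182, -3.2727).
‖u_2‖ = 4.3380, so e_2 = (0.6287, 0.0000, -0.1886, -0.7544).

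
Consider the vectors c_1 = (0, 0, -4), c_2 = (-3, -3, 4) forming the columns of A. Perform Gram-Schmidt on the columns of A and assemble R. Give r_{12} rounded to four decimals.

r_{12} = -4.0000

q_1 = c_1/‖c_1‖ = (0, 0, -4)/4.0000 = (0.0000, 0.0000, -1.0000).
r_{12} = q_1·c_2 = -4.0000.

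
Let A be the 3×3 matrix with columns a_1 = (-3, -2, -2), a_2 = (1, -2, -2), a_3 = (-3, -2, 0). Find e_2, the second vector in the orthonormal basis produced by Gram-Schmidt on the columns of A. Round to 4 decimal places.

a_1 = (-3, -2, -2); ‖a_1‖ = 4.1231, so e_1 = (-0.7276, -0.4851, -0.4851).
e_1·a_2 = (-0.7276)·1 + (-0.4851)·(-2) + (-0.4851)·(-2) = 1.2127.
u_2 = a_2 − 1.2127·e_1 = (1.8824, -1.4118, -1.4118).
‖u_2‖ = 2.7440, so e_2 = (0.6860, -0.5145, -0.5145).

e_2 = (0.6860, -0.5145, -0.5145)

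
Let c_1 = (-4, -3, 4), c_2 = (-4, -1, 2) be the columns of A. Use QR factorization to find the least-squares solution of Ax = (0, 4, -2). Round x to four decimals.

e_1 = c_1/‖c_1‖ = (-4, -3, 4)/6.4031 = (-0.6247, -0.4685, 0.6247).
r_{12} = e_1·c_2 = 4.2167.
u_2 = c_2 − 4.2167·e_1 = (-1.3659, 0.9756, -0.6341).
‖u_2‖ = 1.7943, so e_2 = (-0.7612, 0.5437, -0.3534).
Qᵀb = (-3.1235, 2.8818).
Back-substitute: x_2 = 2.8818/1.7943 = 1.6061.
x_1 = (-3.1235 − 4.2167·1.6061)/6.4031 = -1.5455.

x = (-1.5455, 1.6061)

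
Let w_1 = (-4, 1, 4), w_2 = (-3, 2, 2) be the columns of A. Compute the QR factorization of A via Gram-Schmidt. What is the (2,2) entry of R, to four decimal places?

w_1 = (-4, 1, 4); ‖w_1‖ = 5.7446, so q_1 = (-0.6963, 0.1741, 0.6963).
q_1·w_2 = (-0.6963)·(-3) + 0.1741·2 + 0.6963·2 = 3.8297.
u_2 = w_2 − 3.8297·q_1 = (-0.3333, 1.3333, -0.6667).
r_{22} = ‖u_2‖ = 1.5275.

r_{22} = 1.5275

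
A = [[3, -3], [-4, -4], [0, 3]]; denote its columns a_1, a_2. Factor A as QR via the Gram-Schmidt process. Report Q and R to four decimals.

Q = [[0.6000, -0.6784], [-0.8000, -0.5088], [0.0000, 0.5300]], R = [[5.0000, 1.4000], [0.0000, 5.6604]]

q_1 = a_1/‖a_1‖ = (3, -4, 0)/5.0000 = (0.6000, -0.8000, 0.0000).
r_{12} = q_1·a_2 = 1.4000.
u_2 = a_2 − 1.4000·q_1 = (-3.8400, -2.8800, 3.0000).
‖u_2‖ = 5.6604, so q_2 = (-0.6784, -0.5088, 0.5300).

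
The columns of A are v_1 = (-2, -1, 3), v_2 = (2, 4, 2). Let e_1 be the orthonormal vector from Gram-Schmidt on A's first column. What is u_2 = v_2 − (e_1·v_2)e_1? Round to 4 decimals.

e_1 = v_1/‖v_1‖ = (-2, -1, 3)/3.7417 = (-0.5345, -0.2673, 0.8018).
r_{12} = e_1·v_2 = -0.5345.
u_2 = v_2 + 0.5345·e_1 = (1.7143, 3.8571, 2.4286).

u_2 = (1.7143, 3.8571, 2.4286)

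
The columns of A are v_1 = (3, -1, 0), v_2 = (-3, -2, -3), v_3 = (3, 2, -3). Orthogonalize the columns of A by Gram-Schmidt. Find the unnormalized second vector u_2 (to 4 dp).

u_2 = (-0.9000, -2.7000, -3.0000)

v_1 = (3, -1, 0); ‖v_1‖ = 3.1623, so q_1 = (0.9487, -0.3162, 0.0000).
q_1·v_2 = 0.9487·(-3) + (-0.3162)·(-2) + 0.0000·(-3) = -2.2136.
u_2 = v_2 + 2.2136·q_1 = (-0.9000, -2.7000, -3.0000).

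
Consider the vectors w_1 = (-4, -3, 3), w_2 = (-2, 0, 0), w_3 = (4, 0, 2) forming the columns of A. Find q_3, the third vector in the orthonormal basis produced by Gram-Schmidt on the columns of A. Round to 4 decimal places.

q_3 = (0.0000, 0.7071, 0.7071)

q_1 = w_1/‖w_1‖ = (-4, -3, 3)/5.8310 = (-0.6860, -0.5145, 0.5145).
r_{12} = q_1·w_2 = 1.3720.
u_2 = w_2 − 1.3720·q_1 = (-1.0588, 0.7059, -0.7059).
‖u_2‖ = 1.4552, so q_2 = (-0.7276, 0.4851, -0.4851).
r_{13} = q_1·w_3 = -1.7150; r_{23} = q_2·w_3 = -3.8806.
u_3 = w_3 + 1.7150·q_1 + 3.8806·q_2 = (0.0000, 1.0000, 1.0000).
‖u_3‖ = 1.4142, so q_3 = (0.0000, 0.7071, 0.7071).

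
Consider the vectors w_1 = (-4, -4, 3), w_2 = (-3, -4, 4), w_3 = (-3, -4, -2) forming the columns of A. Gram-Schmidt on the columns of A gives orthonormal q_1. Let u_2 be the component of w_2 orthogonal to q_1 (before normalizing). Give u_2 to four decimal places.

u_2 = (0.9024, -0.0976, 1.0732)

w_1 = (-4, -4, 3); ‖w_1‖ = 6.4031, so q_1 = (-0.6247, -0.6247, 0.4685).
q_1·w_2 = (-0.6247)·(-3) + (-0.6247)·(-4) + 0.4685·4 = 6.2470.
u_2 = w_2 − 6.2470·q_1 = (0.9024, -0.0976, 1.0732).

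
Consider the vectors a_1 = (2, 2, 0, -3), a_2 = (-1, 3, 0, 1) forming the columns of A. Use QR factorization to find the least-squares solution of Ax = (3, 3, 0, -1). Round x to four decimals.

x = (0.8602, 0.3763)

a_1 = (2, 2, 0, -3); ‖a_1‖ = 4.1231, so q_1 = (0.4851, 0.4851, 0.0000, -0.7276).
q_1·a_2 = 0.4851·(-1) + 0.4851·3 + 0.0000·0 + (-0.7276)·1 = 0.2425.
u_2 = a_2 − 0.2425·q_1 = (-1.1176, 2.8824, 0.0000, 1.1765).
‖u_2‖ = 3.3077, so q_2 = (-0.3379, 0.8714, 0.0000, 0.3557).
Qᵀb = (3.6380, 1.2449).
Back-substitute: x_2 = 1.2449/3.3077 = 0.3763.
x_1 = (3.6380 − 0.2425·0.3763)/4.1231 = 0.8602.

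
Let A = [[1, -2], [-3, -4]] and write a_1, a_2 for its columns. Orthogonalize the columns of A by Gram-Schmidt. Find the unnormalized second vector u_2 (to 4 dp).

q_1 = a_1/‖a_1‖ = (1, -3)/3.1623 = (0.3162, -0.9487).
r_{12} = q_1·a_2 = 3.1623.
u_2 = a_2 − 3.1623·q_1 = (-3.0000, -1.0000).

u_2 = (-3.0000, -1.0000)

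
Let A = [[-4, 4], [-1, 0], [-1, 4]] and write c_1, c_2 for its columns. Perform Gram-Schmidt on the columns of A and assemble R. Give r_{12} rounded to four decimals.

c_1 = (-4, -1, -1); ‖c_1‖ = 4.2426, so e_1 = (-0.9428, -0.2357, -0.2357).
r_{12} = e_1·c_2 = -4.7140.

r_{12} = -4.7140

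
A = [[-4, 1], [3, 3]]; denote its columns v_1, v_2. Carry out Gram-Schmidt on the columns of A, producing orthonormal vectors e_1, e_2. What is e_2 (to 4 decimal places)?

v_1 = (-4, 3); ‖v_1‖ = 5.0000, so e_1 = (-0.8000, 0.6000).
e_1·v_2 = (-0.8000)·1 + 0.6000·3 = 1.0000.
u_2 = v_2 − 1.0000·e_1 = (1.8000, 2.4000).
‖u_2‖ = 3.0000, so e_2 = (0.6000, 0.8000).

e_2 = (0.6000, 0.8000)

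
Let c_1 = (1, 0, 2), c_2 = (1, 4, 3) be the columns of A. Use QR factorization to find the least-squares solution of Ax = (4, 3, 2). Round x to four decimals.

x = (0.6667, 0.6667)

q_1 = c_1/‖c_1‖ = (1, 0, 2)/2.2361 = (0.4472, 0.0000, 0.8944).
r_{12} = q_1·c_2 = 3.1305.
u_2 = c_2 − 3.1305·q_1 = (-0.4000, 4.0000, 0.2000).
‖u_2‖ = 4.0249, so q_2 = (-0.0994, 0.9938, 0.0497).
Qᵀb = (3.5777, 2.6833).
Back-substitute: x_2 = 2.6833/4.0249 = 0.6667.
x_1 = (3.5777 − 3.1305·0.6667)/2.2361 = 0.6667.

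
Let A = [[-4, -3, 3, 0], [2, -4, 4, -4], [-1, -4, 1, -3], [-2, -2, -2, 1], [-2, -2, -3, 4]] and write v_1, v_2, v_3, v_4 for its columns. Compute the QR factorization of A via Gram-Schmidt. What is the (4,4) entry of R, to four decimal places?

r_{44} = 2.6680

q_1 = v_1/‖v_1‖ = (-4, 2, -1, -2, -2)/5.3852 = (-0.7428, 0.3714, -0.1857, -0.3714, -0.3714).
r_{12} = q_1·v_2 = 2.9711.
u_2 = v_2 − 2.9711·q_1 = (-0.7931, -5.1034, -3.4483, -0.8966, -0.8966).
‖u_2‖ = 6.3382, so q_2 = (-0.1251, -0.8052, -0.5440, -0.1415, -0.1415).
r_{13} = q_1·v_3 = 0.9285; r_{23} = q_2·v_3 = -3.4329.
u_3 = v_3 − 0.9285·q_1 + 3.4329·q_2 = (3.2601, 0.8910, -0.6953, -2.1408, -3.1408).
‖u_3‖ = 5.1335, so q_3 = (0.6351, 0.1736, -0.1354, -0.4170, -0.6118).
r_{14} = q_1·v_4 = -2.7854; r_{24} = q_2·v_4 = 4.1457; r_{34} = q_3·v_4 = -3.1522.
u_4 = v_4 + 2.7854·q_1 − 4.1457·q_2 + 3.1522·q_3 = (0.4516, 0.9196, -1.6887, -0.7626, 1.6233).
r_{44} = ‖u_4‖ = 2.6680.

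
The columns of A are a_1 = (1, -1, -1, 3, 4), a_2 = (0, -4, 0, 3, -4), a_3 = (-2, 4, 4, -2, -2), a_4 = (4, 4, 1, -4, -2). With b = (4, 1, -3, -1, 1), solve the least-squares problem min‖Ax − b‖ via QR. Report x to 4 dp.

a_1 = (1, -1, -1, 3, 4); ‖a_1‖ = 5.2915, so e_1 = (0.1890, -0.1890, -0.1890, 0.5669, 0.7559).
e_1·a_2 = 0.1890·0 + (-0.1890)·(-4) + (-0.1890)·0 + 0.5669·3 + 0.7559·(-4) = -0.5669.
u_2 = a_2 + 0.5669·e_1 = (0.1071, -4.1071, -0.1071, 3.3214, -3.5714).
‖u_2‖ = 6.3780, so e_2 = (0.0168, -0.6440, -0.0168, 0.5208, -0.5600).
e_1·a_3 = 0.1890·(-2) + (-0.1890)·4 + (-0.1890)·4 + 0.5669·(-2) + 0.7559·(-2) = -4.5356; e_2·a_3 = 0.0168·(-2) + (-0.6440)·4 + (-0.0168)·4 + 0.5208·(-2) + (-0.5600)·(-2) = -2.5982.
u_3 = a_3 + 4.5356·e_1 + 2.5982·e_2 = (-1.0992, 1.4697, 3.0992, 1.9245, -0.0263).
‖u_3‖ = 4.0838, so e_3 = (-0.2692, 0.3599, 0.7589, 0.4712, -0.0064).
e_1·a_4 = 0.1890·4 + (-0.1890)·4 + (-0.1890)·1 + 0.5669·(-4) + 0.7559·(-2) = -3.9686; e_2·a_4 = 0.0168·4 + (-0.6440)·4 + (-0.0168)·1 + 0.5208·(-4) + (-0.5600)·(-2) = -3.4886; e_3·a_4 = (-0.2692)·4 + 0.3599·4 + 0.7589·1 + 0.4712·(-4) + (-0.0064)·(-2) = -0.7503.
u_4 = a_4 + 3.9686·e_1 + 3.4886·e_2 + 0.7503·e_3 = (4.6067, 1.2735, 0.7608, 0.4203, -0.9583).
‖u_4‖ = 4.9515, so e_4 = (0.9304, 0.2572, 0.1536, 0.0849, -0.1935).
Qᵀb = (1.3229, -1.6071, -3.4711, 3.2393).
Back-substitute: x_4 = 3.2393/4.9515 = 0.6542.
x_3 = (-3.4711 + 0.7503·0.6542)/4.0838 = -0.7298.
x_2 = (-1.6071 + 2.5982·(-0.7298) + 3.4886·0.6542)/6.3780 = -0.1914.
x_1 = (1.3229 + 0.5669·(-0.1914) + 4.5356·(-0.7298) + 3.9686·0.6542)/5.2915 = 0.0946.

x = (0.0946, -0.1914, -0.7298, 0.6542)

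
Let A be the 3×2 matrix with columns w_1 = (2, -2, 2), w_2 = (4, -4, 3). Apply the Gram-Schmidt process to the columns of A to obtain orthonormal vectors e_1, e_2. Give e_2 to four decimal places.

w_1 = (2, -2, 2); ‖w_1‖ = 3.4641, so e_1 = (0.5774, -0.5774, 0.5774).
e_1·w_2 = 0.5774·4 + (-0.5774)·(-4) + 0.5774·3 = 6.3509.
u_2 = w_2 − 6.3509·e_1 = (0.3333, -0.3333, -0.6667).
‖u_2‖ = 0.8165, so e_2 = (0.4082, -0.4082, -0.8165).

e_2 = (0.4082, -0.4082, -0.8165)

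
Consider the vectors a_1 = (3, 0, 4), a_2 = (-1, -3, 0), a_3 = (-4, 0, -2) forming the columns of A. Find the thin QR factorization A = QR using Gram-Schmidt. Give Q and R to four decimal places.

q_1 = a_1/‖a_1‖ = (3, 0, 4)/5.0000 = (0.6000, 0.0000, 0.8000).
r_{12} = q_1·a_2 = -0.6000.
u_2 = a_2 + 0.6000·q_1 = (-0.6400, -3.0000, 0.4800).
‖u_2‖ = 3.1048, so q_2 = (-0.2061, -0.9662, 0.1546).
r_{13} = q_1·a_3 = -4.0000; r_{23} = q_2·a_3 = 0.5153.
u_3 = a_3 + 4.0000·q_1 − 0.5153·q_2 = (-1.4938, 0.4979, 1.1203).
‖u_3‖ = 1.9325, so q_3 = (-0.7730, 0.2577, 0.5797).

Q = [[0.6000, -0.2061, -0.7730], [0.0000, -0.9662, 0.2577], [0.8000, 0.1546, 0.5797]], R = [[5.0000, -0.6000, -4.0000], [0.0000, 3.1048, 0.5153], [0.0000, 0.0000, 1.9325]]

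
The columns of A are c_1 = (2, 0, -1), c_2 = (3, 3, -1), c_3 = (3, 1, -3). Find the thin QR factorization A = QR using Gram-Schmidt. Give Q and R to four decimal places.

q_1 = c_1/‖c_1‖ = (2, 0, -1)/2.2361 = (0.8944, 0.0000, -0.4472).
r_{12} = q_1·c_2 = 3.1305.
u_2 = c_2 − 3.1305·q_1 = (0.2000, 3.0000, 0.4000).
‖u_2‖ = 3.0332, so q_2 = (0.0659, 0.9891, 0.1319).
r_{13} = q_1·c_3 = 4.0249; r_{23} = q_2·c_3 = 0.7913.
u_3 = c_3 − 4.0249·q_1 − 0.7913·q_2 = (-0.6522, 0.2174, -1.3043).
‖u_3‖ = 1.4744, so q_3 = (-0.4423, 0.1474, -0.8847).

Q = [[0.8944, 0.0659, -0.4423], [0.0000, 0.9891, 0.1474], [-0.4472, 0.1319, -0.8847]], R = [[2.2361, 3.1305, 4.0249], [0.0000, 3.0332, 0.7913], [0.0000, 0.0000, 1.4744]]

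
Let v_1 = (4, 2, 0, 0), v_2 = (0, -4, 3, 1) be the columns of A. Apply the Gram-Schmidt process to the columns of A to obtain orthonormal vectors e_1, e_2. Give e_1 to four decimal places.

e_1 = v_1/‖v_1‖ = (4, 2, 0, 0)/4.4721 = (0.8944, 0.4472, 0.0000, 0.0000).

e_1 = (0.8944, 0.4472, 0.0000, 0.0000)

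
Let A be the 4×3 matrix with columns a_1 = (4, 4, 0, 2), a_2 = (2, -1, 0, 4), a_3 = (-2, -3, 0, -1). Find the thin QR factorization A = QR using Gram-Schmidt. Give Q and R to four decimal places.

a_1 = (4, 4, 0, 2); ‖a_1‖ = 6.0000, so q_1 = (0.6667, 0.6667, 0.0000, 0.3333).
q_1·a_2 = 0.6667·2 + 0.6667·(-1) + 0.0000·0 + 0.3333·4 = 2.0000.
u_2 = a_2 − 2.0000·q_1 = (0.6667, -2.3333, 0.0000, 3.3333).
‖u_2‖ = 4.1231, so q_2 = (0.1617, -0.5659, 0.0000, 0.8085).
q_1·a_3 = 0.6667·(-2) + 0.6667·(-3) + 0.0000·0 + 0.3333·(-1) = -3.6667; q_2·a_3 = 0.1617·(-2) + (-0.5659)·(-3) + 0.0000·0 + 0.8085·(-1) = 0.5659.
u_3 = a_3 + 3.6667·q_1 − 0.5659·q_2 = (0.3529, -0.2353, 0.0000, -0.2353).
‖u_3‖ = 0.4851, so q_3 = (0.7276, -0.4851, 0.0000, -0.4851).

Q = [[0.6667, 0.1617, 0.7276], [0.6667, -0.5659, -0.4851], [0.0000, 0.0000, 0.0000], [0.3333, 0.8085, -0.4851]], R = [[6.0000, 2.0000, -3.6667], [0.0000, 4.1231, 0.5659], [0.0000, 0.0000, 0.4851]]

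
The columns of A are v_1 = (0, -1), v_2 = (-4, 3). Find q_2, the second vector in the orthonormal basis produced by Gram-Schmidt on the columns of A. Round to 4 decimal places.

v_1 = (0, -1); ‖v_1‖ = 1.0000, so q_1 = (0.0000, -1.0000).
q_1·v_2 = 0.0000·(-4) + (-1.0000)·3 = -3.0000.
u_2 = v_2 + 3.0000·q_1 = (-4.0000, 0.0000).
‖u_2‖ = 4.0000, so q_2 = (-1.0000, 0.0000).

q_2 = (-1.0000, 0.0000)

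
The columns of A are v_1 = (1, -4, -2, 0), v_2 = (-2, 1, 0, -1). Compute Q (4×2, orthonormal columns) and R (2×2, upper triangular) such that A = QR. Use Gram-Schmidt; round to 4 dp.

Q = [[0.2182, -0.8281], [-0.8729, -0.0690], [-0.4364, -0.2760], [0.0000, -0.4830]], R = [[4.5826, -1.3093], [0.0000, 2.0702]]

v_1 = (1, -4, -2, 0); ‖v_1‖ = 4.5826, so q_1 = (0.2182, -0.8729, -0.4364, 0.0000).
q_1·v_2 = 0.2182·(-2) + (-0.8729)·1 + (-0.4364)·0 + 0.0000·(-1) = -1.3093.
u_2 = v_2 + 1.3093·q_1 = (-1.7143, -0.1429, -0.5714, -1.0000).
‖u_2‖ = 2.0702, so q_2 = (-0.8281, -0.0690, -0.2760, -0.4830).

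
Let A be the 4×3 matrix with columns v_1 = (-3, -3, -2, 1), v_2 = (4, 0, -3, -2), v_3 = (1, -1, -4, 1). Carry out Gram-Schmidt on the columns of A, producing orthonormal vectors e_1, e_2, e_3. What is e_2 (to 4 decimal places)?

v_1 = (-3, -3, -2, 1); ‖v_1‖ = 4.7958, so e_1 = (-0.6255, -0.6255, -0.4170, 0.2085).
e_1·v_2 = (-0.6255)·4 + (-0.6255)·0 + (-0.4170)·(-3) + 0.2085·(-2) = -1.6681.
u_2 = v_2 + 1.6681·e_1 = (2.9565, -1.0435, -3.6957, -1.6522).
‖u_2‖ = 5.1203, so e_2 = (0.5774, -0.2038, -0.7218, -0.3227).

e_2 = (0.5774, -0.2038, -0.7218, -0.3227)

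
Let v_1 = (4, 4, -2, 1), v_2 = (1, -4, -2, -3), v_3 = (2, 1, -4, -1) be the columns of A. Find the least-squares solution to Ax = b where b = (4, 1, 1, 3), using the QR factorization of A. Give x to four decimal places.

v_1 = (4, 4, -2, 1); ‖v_1‖ = 6.0828, so q_1 = (0.6576, 0.6576, -0.3288, 0.1644).
q_1·v_2 = 0.6576·1 + 0.6576·(-4) + (-0.3288)·(-2) + 0.1644·(-3) = -1.8084.
u_2 = v_2 + 1.8084·q_1 = (2.1892, -2.8108, -2.5946, -2.7027).
‖u_2‖ = 5.1701, so q_2 = (0.4234, -0.5437, -0.5018, -0.5228).
q_1·v_3 = 0.6576·2 + 0.6576·1 + (-0.3288)·(-4) + 0.1644·(-1) = 3.1236; q_2·v_3 = 0.4234·2 + (-0.5437)·1 + (-0.5018)·(-4) + (-0.5228)·(-1) = 2.8334.
u_3 = v_3 − 3.1236·q_1 − 2.8334·q_2 = (-1.2538, 0.4863, -1.5511, -0.0324).
‖u_3‖ = 2.0531, so q_3 = (-0.6107, 0.2369, -0.7555, -0.0158).
Qᵀb = (3.4524, -0.9201, -3.0085).
Back-substitute: x_3 = -3.0085/2.0531 = -1.4653.
x_2 = (-0.9201 − 2.8334·(-1.4653))/5.1701 = 0.6251.
x_1 = (3.4524 + 1.8084·0.6251 − 3.1236·(-1.4653))/6.0828 = 1.5059.

x = (1.5059, 0.6251, -1.4653)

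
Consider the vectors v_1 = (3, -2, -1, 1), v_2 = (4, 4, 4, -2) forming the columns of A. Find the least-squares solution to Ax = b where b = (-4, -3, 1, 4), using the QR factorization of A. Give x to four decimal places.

x = (-0.2835, -0.6263)

e_1 = v_1/‖v_1‖ = (3, -2, -1, 1)/3.8730 = (0.7746, -0.5164, -0.2582, 0.2582).
r_{12} = e_1·v_2 = -0.5164.
u_2 = v_2 + 0.5164·e_1 = (4.4000, 3.7333, 3.8667, -1.8667).
‖u_2‖ = 7.1926, so e_2 = (0.6117, 0.5191, 0.5376, -0.2595).
Qᵀb = (-0.7746, -4.5046).
Back-substitute: x_2 = -4.5046/7.1926 = -0.6263.
x_1 = (-0.7746 + 0.5164·(-0.6263))/3.8730 = -0.2835.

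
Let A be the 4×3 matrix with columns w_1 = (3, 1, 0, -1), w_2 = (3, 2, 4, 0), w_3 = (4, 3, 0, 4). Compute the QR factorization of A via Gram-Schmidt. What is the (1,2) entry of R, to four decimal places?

w_1 = (3, 1, 0, -1); ‖w_1‖ = 3.3166, so q_1 = (0.9045, 0.3015, 0.0000, -0.3015).
r_{12} = q_1·w_2 = 3.3166.

r_{12} = 3.3166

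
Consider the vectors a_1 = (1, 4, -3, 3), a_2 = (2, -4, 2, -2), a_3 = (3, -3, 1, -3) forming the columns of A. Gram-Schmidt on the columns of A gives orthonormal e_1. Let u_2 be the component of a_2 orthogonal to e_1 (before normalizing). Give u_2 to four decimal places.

u_2 = (2.7429, -1.0286, -0.2286, 0.2286)

a_1 = (1, 4, -3, 3); ‖a_1‖ = 5.9161, so e_1 = (0.1690, 0.6761, -0.5071, 0.5071).
e_1·a_2 = 0.1690·2 + 0.6761·(-4) + (-0.5071)·2 + 0.5071·(-2) = -4.3948.
u_2 = a_2 + 4.3948·e_1 = (2.7429, -1.0286, -0.2286, 0.2286).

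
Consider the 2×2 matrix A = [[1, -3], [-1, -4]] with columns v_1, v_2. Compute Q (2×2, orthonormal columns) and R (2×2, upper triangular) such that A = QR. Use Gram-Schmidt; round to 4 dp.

q_1 = v_1/‖v_1‖ = (1, -1)/1.4142 = (0.7071, -0.7071).
r_{12} = q_1·v_2 = 0.7071.
u_2 = v_2 − 0.7071·q_1 = (-3.5000, -3.5000).
‖u_2‖ = 4.9497, so q_2 = (-0.7071, -0.7071).

Q = [[0.7071, -0.7071], [-0.7071, -0.7071]], R = [[1.4142, 0.7071], [0.0000, 4.9497]]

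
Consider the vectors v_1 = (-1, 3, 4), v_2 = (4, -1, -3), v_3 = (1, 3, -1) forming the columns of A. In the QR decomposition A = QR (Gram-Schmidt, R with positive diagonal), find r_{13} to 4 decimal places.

v_1 = (-1, 3, 4); ‖v_1‖ = 5.0990, so q_1 = (-0.1961, 0.5883, 0.7845).
r_{13} = q_1·v_3 = 0.7845.

r_{13} = 0.7845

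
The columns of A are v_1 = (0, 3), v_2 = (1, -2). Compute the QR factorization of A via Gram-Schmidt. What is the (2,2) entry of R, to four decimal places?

v_1 = (0, 3); ‖v_1‖ = 3.0000, so e_1 = (0.0000, 1.0000).
e_1·v_2 = 0.0000·1 + 1.0000·(-2) = -2.0000.
u_2 = v_2 + 2.0000·e_1 = (1.0000, 0.0000).
r_{22} = ‖u_2‖ = 1.0000.

r_{22} = 1.0000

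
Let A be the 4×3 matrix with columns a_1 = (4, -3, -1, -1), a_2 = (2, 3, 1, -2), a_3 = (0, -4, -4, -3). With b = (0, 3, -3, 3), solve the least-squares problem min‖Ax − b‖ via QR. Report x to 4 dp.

a_1 = (4, -3, -1, -1); ‖a_1‖ = 5.1962, so q_1 = (0.7698, -0.5774, -0.1925, -0.1925).
q_1·a_2 = 0.7698·2 + (-0.5774)·3 + (-0.1925)·1 + (-0.1925)·(-2) = 0.0000.
u_2 = a_2 − 0.0000·q_1 = (2.0000, 3.0000, 1.0000, -2.0000).
‖u_2‖ = 4.2426, so q_2 = (0.4714, 0.7071, 0.2357, -0.4714).
q_1·a_3 = 0.7698·0 + (-0.5774)·(-4) + (-0.1925)·(-4) + (-0.1925)·(-3) = 3.6566; q_2·a_3 = 0.4714·0 + 0.7071·(-4) + 0.2357·(-4) + (-0.4714)·(-3) = -2.3570.
u_3 = a_3 − 3.6566·q_1 + 2.3570·q_2 = (-1.7037, -0.2222, -2.7407, -3.4074).
‖u_3‖ = 4.6983, so q_3 = (-0.3626, -0.0473, -0.5833, -0.7252).
Qᵀb = (-1.7321, 0.0000, -0.5676).
Back-substitute: x_3 = -0.5676/4.6983 = -0.1208.
x_2 = (0.0000 + 2.3570·(-0.1208))/4.2426 = -0.0671.
x_1 = (-1.7321 − 0.0000·(-0.0671) − 3.6566·(-0.1208))/5.1962 = -0.2483.

x = (-0.2483, -0.0671, -0.1208)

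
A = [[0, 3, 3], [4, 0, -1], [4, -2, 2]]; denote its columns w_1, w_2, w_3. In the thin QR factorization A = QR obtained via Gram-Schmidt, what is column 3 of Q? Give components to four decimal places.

e_3 = (0.4264, -0.6396, 0.6396)

w_1 = (0, 4, 4); ‖w_1‖ = 5.6569, so e_1 = (0.0000, 0.7071, 0.7071).
e_1·w_2 = 0.0000·3 + 0.7071·0 + 0.7071·(-2) = -1.4142.
u_2 = w_2 + 1.4142·e_1 = (3.0000, 1.0000, -1.0000).
‖u_2‖ = 3.3166, so e_2 = (0.9045, 0.3015, -0.3015).
e_1·w_3 = 0.0000·3 + 0.7071·(-1) + 0.7071·2 = 0.7071; e_2·w_3 = 0.9045·3 + 0.3015·(-1) + (-0.3015)·2 = 1.8091.
u_3 = w_3 − 0.7071·e_1 − 1.8091·e_2 = (1.3636, -2.0455, 2.0455).
‖u_3‖ = 3.1980, so e_3 = (0.4264, -0.6396, 0.6396).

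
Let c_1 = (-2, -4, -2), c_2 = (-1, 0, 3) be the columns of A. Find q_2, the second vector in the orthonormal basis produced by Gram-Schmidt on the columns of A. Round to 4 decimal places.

c_1 = (-2, -4, -2); ‖c_1‖ = 4.8990, so q_1 = (-0.4082, -0.8165, -0.4082).
q_1·c_2 = (-0.4082)·(-1) + (-0.8165)·0 + (-0.4082)·3 = -0.8165.
u_2 = c_2 + 0.8165·q_1 = (-1.3333, -0.6667, 2.6667).
‖u_2‖ = 3.0551, so q_2 = (-0.4364, -0.2182, 0.8729).

q_2 = (-0.4364, -0.2182, 0.8729)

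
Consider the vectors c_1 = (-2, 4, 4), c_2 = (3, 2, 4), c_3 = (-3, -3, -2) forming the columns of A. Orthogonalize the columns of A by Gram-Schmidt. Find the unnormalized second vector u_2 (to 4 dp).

u_2 = (4.0000, 0.0000, 2.0000)

q_1 = c_1/‖c_1‖ = (-2, 4, 4)/6.0000 = (-0.3333, 0.6667, 0.6667).
r_{12} = q_1·c_2 = 3.0000.
u_2 = c_2 − 3.0000·q_1 = (4.0000, 0.0000, 2.0000).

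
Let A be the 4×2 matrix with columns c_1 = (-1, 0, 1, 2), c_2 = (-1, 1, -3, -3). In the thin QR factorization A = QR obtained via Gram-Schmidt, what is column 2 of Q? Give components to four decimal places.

q_2 = (-0.7638, 0.3273, -0.5455, -0.1091)

c_1 = (-1, 0, 1, 2); ‖c_1‖ = 2.4495, so q_1 = (-0.4082, 0.0000, 0.4082, 0.8165).
q_1·c_2 = (-0.4082)·(-1) + 0.0000·1 + 0.4082·(-3) + 0.8165·(-3) = -3.2660.
u_2 = c_2 + 3.2660·q_1 = (-2.3333, 1.0000, -1.6667, -0.3333).
‖u_2‖ = 3.0551, so q_2 = (-0.7638, 0.3273, -0.5455, -0.1091).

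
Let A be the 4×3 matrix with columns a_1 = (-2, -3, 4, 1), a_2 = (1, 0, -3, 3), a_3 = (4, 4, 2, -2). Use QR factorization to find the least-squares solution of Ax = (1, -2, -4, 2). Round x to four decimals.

x = (-0.2168, 0.7361, -0.3287)

a_1 = (-2, -3, 4, 1); ‖a_1‖ = 5.4772, so q_1 = (-0.3651, -0.5477, 0.7303, 0.1826).
q_1·a_2 = (-0.3651)·1 + (-0.5477)·0 + 0.7303·(-3) + 0.1826·3 = -2.0083.
u_2 = a_2 + 2.0083·q_1 = (0.2667, -1.1000, -1.5333, 3.3667).
‖u_2‖ = 3.8687, so q_2 = (0.0689, -0.2843, -0.3963, 0.8702).
q_1·a_3 = (-0.3651)·4 + (-0.5477)·4 + 0.7303·2 + 0.1826·(-2) = -2.5560; q_2·a_3 = 0.0689·4 + (-0.2843)·4 + (-0.3963)·2 + 0.8702·(-2) = -3.3948.
u_3 = a_3 + 2.5560·q_1 + 3.3948·q_2 = (3.3007, 1.6347, 2.5212, 1.4209).
‖u_3‖ = 4.6842, so q_3 = (0.7046, 0.3490, 0.5382, 0.3033).
Qᵀb = (-1.8257, 3.9635, -1.5395).
Back-substitute: x_3 = -1.5395/4.6842 = -0.3287.
x_2 = (3.9635 + 3.3948·(-0.3287))/3.8687 = 0.7361.
x_1 = (-1.8257 + 2.0083·0.7361 + 2.5560·(-0.3287))/5.4772 = -0.2168.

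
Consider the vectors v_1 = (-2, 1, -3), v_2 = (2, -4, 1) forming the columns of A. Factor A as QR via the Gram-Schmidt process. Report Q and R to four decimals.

Q = [[-0.5345, 0.1219], [0.2673, -0.9144], [-0.8018, -0.3861]], R = [[3.7417, -2.9399], [0.0000, 3.5153]]

v_1 = (-2, 1, -3); ‖v_1‖ = 3.7417, so q_1 = (-0.5345, 0.2673, -0.8018).
q_1·v_2 = (-0.5345)·2 + 0.2673·(-4) + (-0.8018)·1 = -2.9399.
u_2 = v_2 + 2.9399·q_1 = (0.4286, -3.2143, -1.3571).
‖u_2‖ = 3.5153, so q_2 = (0.1219, -0.9144, -0.3861).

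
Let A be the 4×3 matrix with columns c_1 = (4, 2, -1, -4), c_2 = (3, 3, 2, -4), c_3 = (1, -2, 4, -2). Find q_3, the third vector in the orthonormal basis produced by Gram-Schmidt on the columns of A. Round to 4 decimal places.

q_3 = (0.2500, -0.8542, 0.3681, -0.2691)

c_1 = (4, 2, -1, -4); ‖c_1‖ = 6.0828, so q_1 = (0.6576, 0.3288, -0.1644, -0.6576).
q_1·c_2 = 0.6576·3 + 0.3288·3 + (-0.1644)·2 + (-0.6576)·(-4) = 5.2608.
u_2 = c_2 − 5.2608·q_1 = (-0.4595, 1.2703, 2.8649, -0.5405).
‖u_2‖ = 3.2131, so q_2 = (-0.1430, 0.3953, 0.8916, -0.1682).
q_1·c_3 = 0.6576·1 + 0.3288·(-2) + (-0.1644)·4 + (-0.6576)·(-2) = 0.6576; q_2·c_3 = (-0.1430)·1 + 0.3953·(-2) + 0.8916·4 + (-0.1682)·(-2) = 2.9692.
u_3 = c_3 − 0.6576·q_1 − 2.9692·q_2 = (0.9921, -3.3901, 1.4607, -1.0681).
‖u_3‖ = 3.9688, so q_3 = (0.2500, -0.8542, 0.3681, -0.2691).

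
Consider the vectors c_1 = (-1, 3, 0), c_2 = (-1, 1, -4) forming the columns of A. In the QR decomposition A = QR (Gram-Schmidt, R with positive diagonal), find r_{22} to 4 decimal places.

r_{22} = 4.0497

e_1 = c_1/‖c_1‖ = (-1, 3, 0)/3.1623 = (-0.3162, 0.9487, 0.0000).
r_{12} = e_1·c_2 = 1.2649.
u_2 = c_2 − 1.2649·e_1 = (-0.6000, -0.2000, -4.0000).
r_{22} = ‖u_2‖ = 4.0497.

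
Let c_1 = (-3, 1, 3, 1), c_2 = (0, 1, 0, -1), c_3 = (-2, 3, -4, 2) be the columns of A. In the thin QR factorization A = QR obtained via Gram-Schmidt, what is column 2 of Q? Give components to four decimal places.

e_2 = (0.0000, 0.7071, 0.0000, -0.7071)

e_1 = c_1/‖c_1‖ = (-3, 1, 3, 1)/4.4721 = (-0.6708, 0.2236, 0.6708, 0.2236).
r_{12} = e_1·c_2 = 0.0000.
u_2 = c_2 + 0.0000·e_1 = (0.0000, 1.0000, 0.0000, -1.0000).
‖u_2‖ = 1.4142, so e_2 = (0.0000, 0.7071, 0.0000, -0.7071).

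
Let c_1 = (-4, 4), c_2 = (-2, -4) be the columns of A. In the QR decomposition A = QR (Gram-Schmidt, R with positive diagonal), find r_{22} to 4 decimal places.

c_1 = (-4, 4); ‖c_1‖ = 5.6569, so q_1 = (-0.7071, 0.7071).
q_1·c_2 = (-0.7071)·(-2) + 0.7071·(-4) = -1.4142.
u_2 = c_2 + 1.4142·q_1 = (-3.0000, -3.0000).
r_{22} = ‖u_2‖ = 4.2426.

r_{22} = 4.2426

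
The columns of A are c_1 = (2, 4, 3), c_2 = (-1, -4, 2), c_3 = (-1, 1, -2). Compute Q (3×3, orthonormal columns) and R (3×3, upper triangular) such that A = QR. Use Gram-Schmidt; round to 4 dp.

Q = [[0.3714, -0.0431, -0.9275], [0.7428, -0.5856, 0.3246], [0.5571, 0.8095, 0.1855]], R = [[5.3852, -2.2283, -0.7428], [0.0000, 4.0043, -2.1615], [0.0000, 0.0000, 0.8811]]

c_1 = (2, 4, 3); ‖c_1‖ = 5.3852, so e_1 = (0.3714, 0.7428, 0.5571).
e_1·c_2 = 0.3714·(-1) + 0.7428·(-4) + 0.5571·2 = -2.2283.
u_2 = c_2 + 2.2283·e_1 = (-0.1724, -2.3448, 3.2414).
‖u_2‖ = 4.0043, so e_2 = (-0.0431, -0.5856, 0.8095).
e_1·c_3 = 0.3714·(-1) + 0.7428·1 + 0.5571·(-2) = -0.7428; e_2·c_3 = (-0.0431)·(-1) + (-0.5856)·1 + 0.8095·(-2) = -2.1615.
u_3 = c_3 + 0.7428·e_1 + 2.1615·e_2 = (-0.8172, 0.2860, 0.1634).
‖u_3‖ = 0.8811, so e_3 = (-0.9275, 0.3246, 0.1855).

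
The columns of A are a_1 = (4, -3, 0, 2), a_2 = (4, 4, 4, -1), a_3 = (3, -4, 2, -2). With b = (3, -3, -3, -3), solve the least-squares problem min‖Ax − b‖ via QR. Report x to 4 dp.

a_1 = (4, -3, 0, 2); ‖a_1‖ = 5.3852, so e_1 = (0.7428, -0.5571, 0.0000, 0.3714).
e_1·a_2 = 0.7428·4 + (-0.5571)·4 + 0.0000·4 + 0.3714·(-1) = 0.3714.
u_2 = a_2 − 0.3714·e_1 = (3.7241, 4.2069, 4.0000, -1.1379).
‖u_2‖ = 6.9901, so e_2 = (0.5328, 0.6018, 0.5722, -0.1628).
e_1·a_3 = 0.7428·3 + (-0.5571)·(-4) + 0.0000·2 + 0.3714·(-2) = 3.7139; e_2·a_3 = 0.5328·3 + 0.6018·(-4) + 0.5722·2 + (-0.1628)·(-2) = 0.6610.
u_3 = a_3 − 3.7139·e_1 − 0.6610·e_2 = (-0.1108, -2.3289, 1.6217, -3.2717).
‖u_3‖ = 4.3324, so e_3 = (-0.0256, -0.5375, 0.3743, -0.7552).
Qᵀb = (2.7854, -1.4355, 2.6784).
Back-substitute: x_3 = 2.6784/4.3324 = 0.6182.
x_2 = (-1.4355 − 0.6610·0.6182)/6.9901 = -0.2638.
x_1 = (2.7854 − 0.3714·(-0.2638) − 3.7139·0.6182)/5.3852 = 0.1091.

x = (0.1091, -0.2638, 0.6182)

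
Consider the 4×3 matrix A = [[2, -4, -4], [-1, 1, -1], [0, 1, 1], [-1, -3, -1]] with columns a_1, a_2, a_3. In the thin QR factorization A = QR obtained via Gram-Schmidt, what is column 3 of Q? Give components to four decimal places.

q_3 = (-0.3424, -0.8987, 0.1712, 0.2140)

q_1 = a_1/‖a_1‖ = (2, -1, 0, -1)/2.4495 = (0.8165, -0.4082, 0.0000, -0.4082).
r_{12} = q_1·a_2 = -2.4495.
u_2 = a_2 + 2.4495·q_1 = (-2.0000, 0.0000, 1.0000, -4.0000).
‖u_2‖ = 4.5826, so q_2 = (-0.4364, 0.0000, 0.2182, -0.8729).
r_{13} = q_1·a_3 = -2.4495; r_{23} = q_2·a_3 = 2.8368.
u_3 = a_3 + 2.4495·q_1 − 2.8368·q_2 = (-0.7619, -2.0000, 0.3810, 0.4762).
‖u_3‖ = 2.2254, so q_3 = (-0.3424, -0.8987, 0.1712, 0.2140).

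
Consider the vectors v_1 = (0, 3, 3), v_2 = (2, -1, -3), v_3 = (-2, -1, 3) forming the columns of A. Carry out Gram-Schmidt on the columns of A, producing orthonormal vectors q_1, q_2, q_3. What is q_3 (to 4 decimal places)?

v_1 = (0, 3, 3); ‖v_1‖ = 4.2426, so q_1 = (0.0000, 0.7071, 0.7071).
q_1·v_2 = 0.0000·2 + 0.7071·(-1) + 0.7071·(-3) = -2.8284.
u_2 = v_2 + 2.8284·q_1 = (2.0000, 1.0000, -1.0000).
‖u_2‖ = 2.4495, so q_2 = (0.8165, 0.4082, -0.4082).
q_1·v_3 = 0.0000·(-2) + 0.7071·(-1) + 0.7071·3 = 1.4142; q_2·v_3 = 0.8165·(-2) + 0.4082·(-1) + (-0.4082)·3 = -3.2660.
u_3 = v_3 − 1.4142·q_1 + 3.2660·q_2 = (0.6667, -0.6667, 0.6667).
‖u_3‖ = 1.1547, so q_3 = (0.5774, -0.5774, 0.5774).

q_3 = (0.5774, -0.5774, 0.5774)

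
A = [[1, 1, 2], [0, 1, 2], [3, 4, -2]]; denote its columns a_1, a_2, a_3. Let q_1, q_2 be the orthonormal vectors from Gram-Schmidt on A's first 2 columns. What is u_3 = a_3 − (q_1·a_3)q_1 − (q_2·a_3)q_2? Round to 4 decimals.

q_1 = a_1/‖a_1‖ = (1, 0, 3)/3.1623 = (0.3162, 0.0000, 0.9487).
r_{12} = q_1·a_2 = 4.1110.
u_2 = a_2 − 4.1110·q_1 = (-0.3000, 1.0000, 0.1000).
‖u_2‖ = 1.0488, so q_2 = (-0.2860, 0.9535, 0.0953).
r_{13} = q_1·a_3 = -1.2649; r_{23} = q_2·a_3 = 1.1442.
u_3 = a_3 + 1.2649·q_1 − 1.1442·q_2 = (2.7273, 0.9091, -0.9091).

u_3 = (2.7273, 0.9091, -0.9091)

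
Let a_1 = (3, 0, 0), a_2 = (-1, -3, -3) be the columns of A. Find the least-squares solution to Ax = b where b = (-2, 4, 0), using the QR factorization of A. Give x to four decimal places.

a_1 = (3, 0, 0); ‖a_1‖ = 3.0000, so e_1 = (1.0000, 0.0000, 0.0000).
e_1·a_2 = 1.0000·(-1) + 0.0000·(-3) + 0.0000·(-3) = -1.0000.
u_2 = a_2 + 1.0000·e_1 = (0.0000, -3.0000, -3.0000).
‖u_2‖ = 4.2426, so e_2 = (0.0000, -0.7071, -0.7071).
Qᵀb = (-2.0000, -2.8284).
Back-substitute: x_2 = -2.8284/4.2426 = -0.6667.
x_1 = (-2.0000 + 1.0000·(-0.6667))/3.0000 = -0.8889.

x = (-0.8889, -0.6667)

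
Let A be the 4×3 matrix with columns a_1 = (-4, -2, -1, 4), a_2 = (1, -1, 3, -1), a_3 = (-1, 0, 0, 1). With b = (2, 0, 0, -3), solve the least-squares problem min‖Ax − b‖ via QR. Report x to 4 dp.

a_1 = (-4, -2, -1, 4); ‖a_1‖ = 6.0828, so q_1 = (-0.6576, -0.3288, -0.1644, 0.6576).
q_1·a_2 = (-0.6576)·1 + (-0.3288)·(-1) + (-0.1644)·3 + 0.6576·(-1) = -1.4796.
u_2 = a_2 + 1.4796·q_1 = (0.0270, -1.4865, 2.7568, -0.0270).
‖u_2‖ = 3.1322, so q_2 = (0.0086, -0.4746, 0.8801, -0.0086).
q_1·a_3 = (-0.6576)·(-1) + (-0.3288)·0 + (-0.1644)·0 + 0.6576·1 = 1.3152; q_2·a_3 = 0.0086·(-1) + (-0.4746)·0 + 0.8801·0 + (-0.0086)·1 = -0.0173.
u_3 = a_3 − 1.3152·q_1 + 0.0173·q_2 = (-0.1350, 0.4242, 0.2314, 0.1350).
‖u_3‖ = 0.5196, so q_3 = (-0.2598, 0.8165, 0.4454, 0.2598).
Qᵀb = (-3.2880, 0.0431, -1.2990).
Back-substitute: x_3 = -1.2990/0.5196 = -2.5000.
x_2 = (0.0431 + 0.0173·(-2.5000))/3.1322 = 0.0000.
x_1 = (-3.2880 + 1.4796·0.0000 − 1.3152·(-2.5000))/6.0828 = 0.0000.

x = (0.0000, 0.0000, -2.5000)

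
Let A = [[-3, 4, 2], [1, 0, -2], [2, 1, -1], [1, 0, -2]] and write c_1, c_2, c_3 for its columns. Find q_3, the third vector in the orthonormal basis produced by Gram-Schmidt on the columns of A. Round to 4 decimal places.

q_3 = (-0.1136, -0.6248, 0.4544, -0.6248)

q_1 = c_1/‖c_1‖ = (-3, 1, 2, 1)/3.8730 = (-0.7746, 0.2582, 0.5164, 0.2582).
r_{12} = q_1·c_2 = -2.5820.
u_2 = c_2 + 2.5820·q_1 = (2.0000, 0.6667, 2.3333, 0.6667).
‖u_2‖ = 3.2146, so q_2 = (0.6222, 0.2074, 0.7259, 0.2074).
r_{13} = q_1·c_3 = -3.0984; r_{23} = q_2·c_3 = -0.3111.
u_3 = c_3 + 3.0984·q_1 + 0.3111·q_2 = (-0.2065, -1.1355, 0.8258, -1.1355).
‖u_3‖ = 1.8175, so q_3 = (-0.1136, -0.6248, 0.4544, -0.6248).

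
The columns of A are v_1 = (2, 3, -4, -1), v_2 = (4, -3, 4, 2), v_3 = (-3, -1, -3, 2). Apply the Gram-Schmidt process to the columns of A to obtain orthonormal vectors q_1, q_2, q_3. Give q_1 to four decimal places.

q_1 = v_1/‖v_1‖ = (2, 3, -4, -1)/5.4772 = (0.3651, 0.5477, -0.7303, -0.1826).

q_1 = (0.3651, 0.5477, -0.7303, -0.1826)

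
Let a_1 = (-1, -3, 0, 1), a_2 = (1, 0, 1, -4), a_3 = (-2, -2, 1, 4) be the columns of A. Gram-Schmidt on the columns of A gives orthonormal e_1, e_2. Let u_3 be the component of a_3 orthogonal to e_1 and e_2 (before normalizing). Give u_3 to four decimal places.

u_3 = (-0.5087, 0.2717, 1.7341, 0.3064)

a_1 = (-1, -3, 0, 1); ‖a_1‖ = 3.3166, so e_1 = (-0.3015, -0.9045, 0.0000, 0.3015).
e_1·a_2 = (-0.3015)·1 + (-0.9045)·0 + 0.0000·1 + 0.3015·(-4) = -1.5076.
u_2 = a_2 + 1.5076·e_1 = (0.5455, -1.3636, 1.0000, -3.5455).
‖u_2‖ = 3.9658, so e_2 = (0.1375, -0.3439, 0.2522, -0.8940).
e_1·a_3 = (-0.3015)·(-2) + (-0.9045)·(-2) + 0.0000·1 + 0.3015·4 = 3.6181; e_2·a_3 = 0.1375·(-2) + (-0.3439)·(-2) + 0.2522·1 + (-0.8940)·4 = -2.9113.
u_3 = a_3 − 3.6181·e_1 + 2.9113·e_2 = (-0.5087, 0.2717, 1.7341, 0.3064).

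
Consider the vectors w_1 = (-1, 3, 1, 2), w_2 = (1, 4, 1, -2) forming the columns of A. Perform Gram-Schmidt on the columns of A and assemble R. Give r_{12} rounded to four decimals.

w_1 = (-1, 3, 1, 2); ‖w_1‖ = 3.8730, so q_1 = (-0.2582, 0.7746, 0.2582, 0.5164).
r_{12} = q_1·w_2 = 2.0656.

r_{12} = 2.0656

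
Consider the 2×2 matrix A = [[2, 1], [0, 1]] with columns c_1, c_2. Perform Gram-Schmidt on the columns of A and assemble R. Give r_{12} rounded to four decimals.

r_{12} = 1.0000

q_1 = c_1/‖c_1‖ = (2, 0)/2.0000 = (1.0000, 0.0000).
r_{12} = q_1·c_2 = 1.0000.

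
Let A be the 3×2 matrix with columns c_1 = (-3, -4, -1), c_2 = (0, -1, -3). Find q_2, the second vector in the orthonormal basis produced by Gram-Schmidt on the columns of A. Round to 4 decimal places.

q_2 = (0.2835, 0.0270, -0.9586)

c_1 = (-3, -4, -1); ‖c_1‖ = 5.0990, so q_1 = (-0.5883, -0.7845, -0.1961).
q_1·c_2 = (-0.5883)·0 + (-0.7845)·(-1) + (-0.1961)·(-3) = 1.3728.
u_2 = c_2 − 1.3728·q_1 = (0.8077, 0.0769, -2.7308).
‖u_2‖ = 2.8488, so q_2 = (0.2835, 0.0270, -0.9586).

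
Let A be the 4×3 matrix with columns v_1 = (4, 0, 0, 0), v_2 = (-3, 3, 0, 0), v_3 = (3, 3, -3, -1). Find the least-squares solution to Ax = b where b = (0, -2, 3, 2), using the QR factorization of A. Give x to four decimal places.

v_1 = (4, 0, 0, 0); ‖v_1‖ = 4.0000, so q_1 = (1.0000, 0.0000, 0.0000, 0.0000).
q_1·v_2 = 1.0000·(-3) + 0.0000·3 + 0.0000·0 + 0.0000·0 = -3.0000.
u_2 = v_2 + 3.0000·q_1 = (0.0000, 3.0000, 0.0000, 0.0000).
‖u_2‖ = 3.0000, so q_2 = (0.0000, 1.0000, 0.0000, 0.0000).
q_1·v_3 = 1.0000·3 + 0.0000·3 + 0.0000·(-3) + 0.0000·(-1) = 3.0000; q_2·v_3 = 0.0000·3 + 1.0000·3 + 0.0000·(-3) + 0.0000·(-1) = 3.0000.
u_3 = v_3 − 3.0000·q_1 − 3.0000·q_2 = (0.0000, 0.0000, -3.0000, -1.0000).
‖u_3‖ = 3.1623, so q_3 = (0.0000, 0.0000, -0.9487, -0.3162).
Qᵀb = (0.0000, -2.0000, -3.4785).
Back-substitute: x_3 = -3.4785/3.1623 = -1.1000.
x_2 = (-2.0000 − 3.0000·(-1.1000))/3.0000 = 0.4333.
x_1 = (0.0000 + 3.0000·0.4333 − 3.0000·(-1.1000))/4.0000 = 1.1500.

x = (1.1500, 0.4333, -1.1000)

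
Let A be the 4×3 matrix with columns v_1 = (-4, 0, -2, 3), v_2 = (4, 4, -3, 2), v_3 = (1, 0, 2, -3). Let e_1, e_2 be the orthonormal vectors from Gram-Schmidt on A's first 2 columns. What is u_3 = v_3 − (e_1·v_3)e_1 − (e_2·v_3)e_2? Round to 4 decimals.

v_1 = (-4, 0, -2, 3); ‖v_1‖ = 5.3852, so e_1 = (-0.7428, 0.0000, -0.3714, 0.5571).
e_1·v_2 = (-0.7428)·4 + 0.0000·4 + (-0.3714)·(-3) + 0.5571·2 = -0.7428.
u_2 = v_2 + 0.7428·e_1 = (3.4483, 4.0000, -3.2759, 2.4138).
‖u_2‖ = 6.6670, so e_2 = (0.5172, 0.6000, -0.4914, 0.3621).
e_1·v_3 = (-0.7428)·1 + 0.0000·0 + (-0.3714)·2 + 0.5571·(-3) = -3.1568; e_2·v_3 = 0.5172·1 + 0.6000·0 + (-0.4914)·2 + 0.3621·(-3) = -1.5517.
u_3 = v_3 + 3.1568·e_1 + 1.5517·e_2 = (-0.5423, 0.9310, 0.0652, -0.6796).

u_3 = (-0.5423, 0.9310, 0.0652, -0.6796)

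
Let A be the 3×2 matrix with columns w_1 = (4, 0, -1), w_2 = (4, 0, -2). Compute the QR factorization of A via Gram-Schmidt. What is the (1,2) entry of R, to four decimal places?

q_1 = w_1/‖w_1‖ = (4, 0, -1)/4.1231 = (0.9701, 0.0000, -0.2425).
r_{12} = q_1·w_2 = 4.3656.

r_{12} = 4.3656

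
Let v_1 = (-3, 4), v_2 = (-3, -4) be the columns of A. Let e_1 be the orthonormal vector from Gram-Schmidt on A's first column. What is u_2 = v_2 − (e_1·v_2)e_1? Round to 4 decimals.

u_2 = (-3.8400, -2.8800)

v_1 = (-3, 4); ‖v_1‖ = 5.0000, so e_1 = (-0.6000, 0.8000).
e_1·v_2 = (-0.6000)·(-3) + 0.8000·(-4) = -1.4000.
u_2 = v_2 + 1.4000·e_1 = (-3.8400, -2.8800).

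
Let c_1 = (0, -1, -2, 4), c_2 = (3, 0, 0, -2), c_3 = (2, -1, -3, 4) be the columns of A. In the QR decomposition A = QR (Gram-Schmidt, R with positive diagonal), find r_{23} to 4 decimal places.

r_{23} = 2.1434

c_1 = (0, -1, -2, 4); ‖c_1‖ = 4.5826, so q_1 = (0.0000, -0.2182, -0.4364, 0.8729).
q_1·c_2 = 0.0000·3 + (-0.2182)·0 + (-0.4364)·0 + 0.8729·(-2) = -1.7457.
u_2 = c_2 + 1.7457·q_1 = (3.0000, -0.3810, -0.7619, -0.4762).
‖u_2‖ = 3.1547, so q_2 = (0.9510, -0.1208, -0.2415, -0.1509).
r_{23} = q_2·c_3 = 2.1434.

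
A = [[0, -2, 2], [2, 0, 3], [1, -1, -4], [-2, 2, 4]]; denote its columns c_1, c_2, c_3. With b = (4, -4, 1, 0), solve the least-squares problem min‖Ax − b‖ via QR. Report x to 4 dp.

x = (-1.9486, -2.0114, -0.0800)

c_1 = (0, 2, 1, -2); ‖c_1‖ = 3.0000, so q_1 = (0.0000, 0.6667, 0.3333, -0.6667).
q_1·c_2 = 0.0000·(-2) + 0.6667·0 + 0.3333·(-1) + (-0.6667)·2 = -1.6667.
u_2 = c_2 + 1.6667·q_1 = (-2.0000, 1.1111, -0.4444, 0.8889).
‖u_2‖ = 2.4944, so q_2 = (-0.8018, 0.4454, -0.1782, 0.3563).
q_1·c_3 = 0.0000·2 + 0.6667·3 + 0.3333·(-4) + (-0.6667)·4 = -2.0000; q_2·c_3 = (-0.8018)·2 + 0.4454·3 + (-0.1782)·(-4) + 0.3563·4 = 1.8708.
u_3 = c_3 + 2.0000·q_1 − 1.8708·q_2 = (3.5000, 3.5000, -3.0000, 2.0000).
‖u_3‖ = 6.1237, so q_3 = (0.5715, 0.5715, -0.4899, 0.3266).
Qᵀb = (-2.3333, -5.1671, -0.4899).
Back-substitute: x_3 = -0.4899/6.1237 = -0.0800.
x_2 = (-5.1671 − 1.8708·(-0.0800))/2.4944 = -2.0114.
x_1 = (-2.3333 + 1.6667·(-2.0114) + 2.0000·(-0.0800))/3.0000 = -1.9486.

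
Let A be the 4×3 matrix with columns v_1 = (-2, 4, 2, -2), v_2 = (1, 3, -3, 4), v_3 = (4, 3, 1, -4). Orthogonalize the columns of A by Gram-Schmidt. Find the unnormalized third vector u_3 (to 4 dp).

u_3 = (5.0830, 1.4149, -0.3154, -2.5685)

v_1 = (-2, 4, 2, -2); ‖v_1‖ = 5.2915, so e_1 = (-0.3780, 0.7559, 0.3780, -0.3780).
e_1·v_2 = (-0.3780)·1 + 0.7559·3 + 0.3780·(-3) + (-0.3780)·4 = -0.7559.
u_2 = v_2 + 0.7559·e_1 = (0.7143, 3.5714, -2.7143, 3.7143).
‖u_2‖ = 5.8676, so e_2 = (0.1217, 0.6087, -0.4626, 0.6330).
e_1·v_3 = (-0.3780)·4 + 0.7559·3 + 0.3780·1 + (-0.3780)·(-4) = 2.6458; e_2·v_3 = 0.1217·4 + 0.6087·3 + (-0.4626)·1 + 0.6330·(-4) = -0.6817.
u_3 = v_3 − 2.6458·e_1 + 0.6817·e_2 = (5.0830, 1.4149, -0.3154, -2.5685).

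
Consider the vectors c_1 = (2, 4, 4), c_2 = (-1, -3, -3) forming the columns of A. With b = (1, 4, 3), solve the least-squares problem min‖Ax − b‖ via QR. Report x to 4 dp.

c_1 = (2, 4, 4); ‖c_1‖ = 6.0000, so e_1 = (0.3333, 0.6667, 0.6667).
e_1·c_2 = 0.3333·(-1) + 0.6667·(-3) + 0.6667·(-3) = -4.3333.
u_2 = c_2 + 4.3333·e_1 = (0.4444, -0.1111, -0.1111).
‖u_2‖ = 0.4714, so e_2 = (0.9428, -0.2357, -0.2357).
Qᵀb = (5.0000, -0.7071).
Back-substitute: x_2 = -0.7071/0.4714 = -1.5000.
x_1 = (5.0000 + 4.3333·(-1.5000))/6.0000 = -0.2500.

x = (-0.2500, -1.5000)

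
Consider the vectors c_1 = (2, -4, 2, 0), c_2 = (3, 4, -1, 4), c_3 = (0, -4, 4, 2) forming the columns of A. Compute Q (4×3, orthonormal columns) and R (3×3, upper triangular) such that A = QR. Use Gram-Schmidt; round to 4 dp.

c_1 = (2, -4, 2, 0); ‖c_1‖ = 4.8990, so q_1 = (0.4082, -0.8165, 0.4082, 0.0000).
q_1·c_2 = 0.4082·3 + (-0.8165)·4 + 0.4082·(-1) + 0.0000·4 = -2.4495.
u_2 = c_2 + 2.4495·q_1 = (4.0000, 2.0000, 0.0000, 4.0000).
‖u_2‖ = 6.0000, so q_2 = (0.6667, 0.3333, 0.0000, 0.6667).
q_1·c_3 = 0.4082·0 + (-0.8165)·(-4) + 0.4082·4 + 0.0000·2 = 4.8990; q_2·c_3 = 0.6667·0 + 0.3333·(-4) + 0.0000·4 + 0.6667·2 = 0.0000.
u_3 = c_3 − 4.8990·q_1 − 0.0000·q_2 = (-2.0000, 0.0000, 2.0000, 2.0000).
‖u_3‖ = 3.4641, so q_3 = (-0.5774, 0.0000, 0.5774, 0.5774).

Q = [[0.4082, 0.6667, -0.5774], [-0.8165, 0.3333, 0.0000], [0.4082, 0.0000, 0.5774], [0.0000, 0.6667, 0.5774]], R = [[4.8990, -2.4495, 4.8990], [0.0000, 6.0000, 0.0000], [0.0000, 0.0000, 3.4641]]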